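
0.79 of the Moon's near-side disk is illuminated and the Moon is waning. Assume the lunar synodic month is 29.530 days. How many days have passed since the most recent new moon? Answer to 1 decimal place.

19.2 days

Invert f = (1 − cos θ)/2 to get cos θ = 1 − 2(0.79) = -0.580, hence θ₀ = arccos -0.580 = 125.5°.
Waning ⇒ past full, so θ = 360° − 125.5° = 234.5°.
That fraction of the synodic month is 234.5/360 × 29.530 d ≈ 19.24 d.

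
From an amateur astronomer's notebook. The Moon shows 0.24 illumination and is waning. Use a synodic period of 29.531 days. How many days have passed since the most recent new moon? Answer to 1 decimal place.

cos θ = 1 − 2f = 0.520, giving a principal value of 58.7°.
Since the Moon is past full (waning), take the reflex angle: θ = 360° − 58.7° = 301.3°.
Age = 29.531 × 301.3°/360° ≈ 24.72 days.

24.7 days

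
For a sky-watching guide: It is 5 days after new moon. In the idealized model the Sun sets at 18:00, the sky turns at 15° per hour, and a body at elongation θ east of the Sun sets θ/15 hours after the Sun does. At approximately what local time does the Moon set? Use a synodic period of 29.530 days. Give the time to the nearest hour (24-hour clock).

22:00

Elongation θ = 360° × 5/29.530 ≈ 61.0°.
Delay after the Sun = 61.0° / (15°/h) ≈ 4.06 h.
18:00 + 4.06 h ≈ 22:04 → 22:00 to the nearest hour.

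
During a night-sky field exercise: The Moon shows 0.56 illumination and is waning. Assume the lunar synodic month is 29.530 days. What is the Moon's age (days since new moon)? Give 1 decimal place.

21.6 days

cos θ = 1 − 2f = -0.120, giving a principal value of 96.9°.
Since the Moon is past full (waning), take the reflex angle: θ = 360° − 96.9° = 263.1°.
That fraction of the synodic month is 263.1/360 × 29.530 d ≈ 21.58 d.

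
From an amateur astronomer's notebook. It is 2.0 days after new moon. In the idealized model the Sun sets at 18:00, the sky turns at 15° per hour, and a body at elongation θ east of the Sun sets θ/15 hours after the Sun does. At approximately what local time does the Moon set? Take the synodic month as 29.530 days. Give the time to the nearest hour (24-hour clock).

The Moon has covered 2.0/29.530 of its cycle, so θ ≈ 360° × 2.0/29.530 = 24.4°.
The Moon trails the Sun by θ/15 = 24.4/15 ≈ 1.63 hours.
18:00 + 1.63 h ≈ 19:38 → 20:00 to the nearest hour.

20:00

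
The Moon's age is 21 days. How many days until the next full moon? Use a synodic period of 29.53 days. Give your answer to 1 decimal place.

Full moon occurs at elongation 180°, i.e. at age 29.53 × 180/360 = 14.765 d.
This lunation's full moon (14.765 d) has passed, so add one period: 44.295 − 21 = 23.295 days.

23.3 days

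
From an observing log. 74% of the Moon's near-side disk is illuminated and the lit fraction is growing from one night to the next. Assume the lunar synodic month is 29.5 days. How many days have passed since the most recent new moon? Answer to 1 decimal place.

From f = (1 − cos θ)/2: cos θ = 1 − 2×0.74 = -0.480; arccos → 118.7°.
The Moon is waxing (0°–180°), so θ = 118.7° directly.
Age = 29.5 × 118.7°/360° ≈ 9.73 days.

9.7 days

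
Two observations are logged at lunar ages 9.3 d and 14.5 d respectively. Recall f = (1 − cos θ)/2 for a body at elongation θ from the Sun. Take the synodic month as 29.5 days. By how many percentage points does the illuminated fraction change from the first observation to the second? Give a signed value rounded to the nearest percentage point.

θ₁ = 360° × 9.3/29.5 = 113.5°, f₁ = (1 − cos θ₁)/2 = 0.699.
θ₂ = 360° × 14.5/29.5 = 176.9°, f₂ = (1 − cos θ₂)/2 = 0.999.
Change = f₂ − f₁ = +0.300 → +30 percentage points.

+30 percentage points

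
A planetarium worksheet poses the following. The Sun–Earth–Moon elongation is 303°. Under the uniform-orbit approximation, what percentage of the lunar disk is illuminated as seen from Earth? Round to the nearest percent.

23%

Half-versine of 303°: (1 − 0.545)/2 = 0.228, i.e. 23%.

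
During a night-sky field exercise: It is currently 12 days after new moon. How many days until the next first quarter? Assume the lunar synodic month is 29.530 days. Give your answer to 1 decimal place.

First quarter occurs at elongation 90°, i.e. at age 29.530 × 90/360 = 7.383 d.
This lunation's first quarter (7.383 d) has passed, so add one period: 36.913 − 12 = 24.913 days.

24.9 days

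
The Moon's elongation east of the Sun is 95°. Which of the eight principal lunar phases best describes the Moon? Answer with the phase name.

first quarter

95° lies in the first quarter sector of the 8-phase cycle.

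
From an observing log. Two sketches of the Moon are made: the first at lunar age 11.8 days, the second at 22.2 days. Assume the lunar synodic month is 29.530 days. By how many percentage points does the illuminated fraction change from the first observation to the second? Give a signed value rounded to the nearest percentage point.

-41 percentage points

θ₁ = 360° × 11.8/29.530 = 143.9°, f₁ = (1 − cos θ₁)/2 = 0.904.
θ₂ = 360° × 22.2/29.530 = 270.6°, f₂ = (1 − cos θ₂)/2 = 0.494.
Change = f₂ − f₁ = -0.409 → -41 percentage points.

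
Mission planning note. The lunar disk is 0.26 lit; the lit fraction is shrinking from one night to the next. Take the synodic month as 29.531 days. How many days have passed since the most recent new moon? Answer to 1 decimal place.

From f = (1 − cos θ)/2: cos θ = 1 − 2×0.26 = 0.480; arccos → 61.3°.
A waning Moon lies in 180°–360°, so θ = 360° − 61.3° = 298.7°.
That fraction of the synodic month is 298.7/360 × 29.531 d ≈ 24.50 d.

24.5 days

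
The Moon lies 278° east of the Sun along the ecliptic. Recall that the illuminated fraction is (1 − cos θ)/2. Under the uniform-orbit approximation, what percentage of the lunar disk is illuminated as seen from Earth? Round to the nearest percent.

43%

f = (1 − cos 278°)/2 = (1 − 0.139)/2 ≈ 0.430, i.e. 43%.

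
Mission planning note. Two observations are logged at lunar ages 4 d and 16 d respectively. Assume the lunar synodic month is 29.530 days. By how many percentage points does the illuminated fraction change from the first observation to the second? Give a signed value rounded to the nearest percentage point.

First observation: θ = 360°·4/29.530 = 48.8°, so f = 0.170.
Second observation: θ = 195.1°, f = 0.983.
Δf = 0.983 − 0.170 = +0.812, i.e. +81 pp.

+81 pp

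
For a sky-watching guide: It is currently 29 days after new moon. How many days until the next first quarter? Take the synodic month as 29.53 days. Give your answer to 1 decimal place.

7.9 days

First quarter is 0.25 of the way through the cycle: age 0.25 × 29.53 = 7.383 d.
This lunation's first quarter (7.383 d) has passed, so add one period: 36.913 − 29 = 7.913 days.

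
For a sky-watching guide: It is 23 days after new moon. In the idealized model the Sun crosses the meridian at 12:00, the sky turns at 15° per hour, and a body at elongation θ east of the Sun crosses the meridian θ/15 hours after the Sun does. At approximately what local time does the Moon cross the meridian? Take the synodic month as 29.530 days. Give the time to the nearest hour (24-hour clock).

07:00

The Moon has covered 23/29.530 of its cycle, so θ ≈ 360° × 23/29.530 = 280.4°.
Delay after the Sun = 280.4° / (15°/h) ≈ 18.69 h.
12:00 + 18.69 h ≈ 06:42 → 07:00 to the nearest hour.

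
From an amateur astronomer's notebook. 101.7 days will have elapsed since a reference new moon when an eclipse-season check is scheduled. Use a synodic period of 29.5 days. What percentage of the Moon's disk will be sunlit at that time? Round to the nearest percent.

97%

101.7/29.5 = 3.447 lunations, so 3 complete cycles and 13.20 d into the next.
The Moon has covered 13.20/29.5 of its cycle, so θ ≈ 360° × 13.20/29.5 = 161.1°.
Illuminated fraction = (1 − cos 161.1°)/2 = (1 − (-0.946))/2 ≈ 0.973, so 97%.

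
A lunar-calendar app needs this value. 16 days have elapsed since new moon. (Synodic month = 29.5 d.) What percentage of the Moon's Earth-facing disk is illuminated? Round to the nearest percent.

98%

Phase angle: θ = 360°·(16 d)/(29.5 d) = 195.3°.
cos 195.3° = (-0.965), so f = (1 − (-0.965))/2 = 0.982, so 98%.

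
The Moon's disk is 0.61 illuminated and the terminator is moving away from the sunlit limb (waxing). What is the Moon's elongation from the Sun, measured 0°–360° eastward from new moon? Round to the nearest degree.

103°

From f = (1 − cos θ)/2: cos θ = 1 − 2×0.61 = -0.220; arccos → 102.7°.
Waxing ⇒ before full, so θ = 102.7°.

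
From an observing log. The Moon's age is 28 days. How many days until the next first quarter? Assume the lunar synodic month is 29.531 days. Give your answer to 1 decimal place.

First quarter is 0.25 of the way through the cycle: age 0.25 × 29.531 = 7.383 d.
This lunation's first quarter (7.383 d) has passed, so add one period: 36.914 − 28 = 8.914 days.

8.9 days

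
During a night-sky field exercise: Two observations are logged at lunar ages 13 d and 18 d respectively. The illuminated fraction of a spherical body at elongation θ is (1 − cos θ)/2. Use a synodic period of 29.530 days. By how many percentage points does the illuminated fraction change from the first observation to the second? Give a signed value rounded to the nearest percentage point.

-8 percentage points

θ₁ = 360° × 13/29.530 = 158.5°, f₁ = (1 − cos θ₁)/2 = 0.965.
θ₂ = 360° × 18/29.530 = 219.4°, f₂ = (1 − cos θ₂)/2 = 0.886.
Change = f₂ − f₁ = -0.079 → -8 percentage points.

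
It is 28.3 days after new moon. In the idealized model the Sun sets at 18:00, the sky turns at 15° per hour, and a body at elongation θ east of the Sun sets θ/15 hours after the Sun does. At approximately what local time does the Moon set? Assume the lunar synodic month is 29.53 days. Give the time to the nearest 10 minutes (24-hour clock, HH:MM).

17:00

The Moon has covered 28.3/29.53 of its cycle, so θ ≈ 360° × 28.3/29.53 = 345.0°.
The Moon trails the Sun by θ/15 = 345.0/15 ≈ 23.00 hours.
18:00 + 23.000 h ≈ 17:00 → 17:00 to the nearest ten minutes.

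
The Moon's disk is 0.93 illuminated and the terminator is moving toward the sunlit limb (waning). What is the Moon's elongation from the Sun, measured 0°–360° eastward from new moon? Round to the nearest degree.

211°

Invert f = (1 − cos θ)/2 to get cos θ = 1 − 2(0.93) = -0.860, hence θ₀ = arccos -0.860 = 149.3°.
A waning Moon lies in 180°–360°, so θ = 360° − 149.3° = 210.7°.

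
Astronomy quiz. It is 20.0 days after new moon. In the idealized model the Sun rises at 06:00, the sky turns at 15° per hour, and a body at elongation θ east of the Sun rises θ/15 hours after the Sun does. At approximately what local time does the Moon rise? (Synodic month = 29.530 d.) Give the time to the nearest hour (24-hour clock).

22:00

Elongation θ = 360° × 20.0/29.530 ≈ 243.8°.
The Moon trails the Sun by θ/15 = 243.8/15 ≈ 16.25 hours.
06:00 + 16.25 h ≈ 22:15 → 22:00 to the nearest hour.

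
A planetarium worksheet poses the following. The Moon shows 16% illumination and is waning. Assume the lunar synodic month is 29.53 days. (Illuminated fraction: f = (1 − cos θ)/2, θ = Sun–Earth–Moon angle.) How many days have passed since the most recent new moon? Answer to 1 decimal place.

25.7 days

From f = (1 − cos θ)/2: cos θ = 1 − 2×0.16 = 0.680; arccos → 47.2°.
Waning ⇒ past full, so θ = 360° − 47.2° = 312.8°.
At 360°/29.53 d per day, 312.8° corresponds to 25.66 days.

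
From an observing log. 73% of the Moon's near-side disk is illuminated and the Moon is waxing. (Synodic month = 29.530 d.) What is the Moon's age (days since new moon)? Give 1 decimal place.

9.6 days

From f = (1 − cos θ)/2: cos θ = 1 − 2×0.73 = -0.460; arccos → 117.4°.
The Moon is waxing (0°–180°), so θ = 117.4° directly.
That fraction of the synodic month is 117.4/360 × 29.530 d ≈ 9.63 d.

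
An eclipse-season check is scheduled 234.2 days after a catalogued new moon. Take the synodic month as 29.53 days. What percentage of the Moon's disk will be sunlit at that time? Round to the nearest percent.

5%

234.2 d spans 7 complete synodic months (7 × 29.53 = 206.71 d) plus 27.49 d.
The Moon has covered 27.49/29.53 of its cycle, so θ ≈ 360° × 27.49/29.53 = 335.1°.
With cos θ = 0.907, the lit fraction is (1 − 0.907)/2 ≈ 0.046, so 5%.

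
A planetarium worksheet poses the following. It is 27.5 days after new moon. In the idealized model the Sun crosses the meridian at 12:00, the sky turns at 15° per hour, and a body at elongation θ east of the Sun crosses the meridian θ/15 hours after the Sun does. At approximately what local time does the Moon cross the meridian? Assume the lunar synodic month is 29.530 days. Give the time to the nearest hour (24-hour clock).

10:00

The Moon has covered 27.5/29.530 of its cycle, so θ ≈ 360° × 27.5/29.530 = 335.3°.
The Moon trails the Sun by θ/15 = 335.3/15 ≈ 22.35 hours.
12:00 + 22.35 h ≈ 10:21 → 10:00 to the nearest hour.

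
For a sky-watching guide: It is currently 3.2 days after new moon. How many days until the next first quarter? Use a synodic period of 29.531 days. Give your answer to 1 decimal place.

First quarter is 0.25 of the way through the cycle: age 0.25 × 29.531 = 7.383 d.
That is 7.383 − 3.2 = 4.183 days ahead.

4.2 days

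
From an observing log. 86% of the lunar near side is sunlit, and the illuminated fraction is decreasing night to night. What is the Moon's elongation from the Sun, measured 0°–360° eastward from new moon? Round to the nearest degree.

cos θ = 1 − 2f = -0.720, giving a principal value of 136.1°.
Since the Moon is past full (waning), take the reflex angle: θ = 360° − 136.1° = 223.9°.

224°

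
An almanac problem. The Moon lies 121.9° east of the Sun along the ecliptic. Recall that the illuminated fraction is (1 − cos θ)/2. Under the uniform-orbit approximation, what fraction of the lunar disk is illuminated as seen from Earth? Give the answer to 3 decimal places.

0.764

cos 121.9° = (-0.528), so f = (1 − (-0.528))/2 = 0.764.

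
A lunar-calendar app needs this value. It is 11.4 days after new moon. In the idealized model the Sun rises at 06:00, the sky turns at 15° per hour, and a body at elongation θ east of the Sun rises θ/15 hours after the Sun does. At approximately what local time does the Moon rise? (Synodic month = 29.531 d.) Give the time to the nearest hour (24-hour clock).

15:00

Elongation θ = 360° × 11.4/29.531 ≈ 139.0°.
Delay after the Sun = 139.0° / (15°/h) ≈ 9.26 h.
06:00 + 9.26 h ≈ 15:16 → 15:00 to the nearest hour.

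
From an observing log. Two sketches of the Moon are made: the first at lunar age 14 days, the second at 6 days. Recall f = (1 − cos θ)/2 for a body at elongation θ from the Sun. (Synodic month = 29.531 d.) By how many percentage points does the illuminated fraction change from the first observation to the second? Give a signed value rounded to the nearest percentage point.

-64 percentage points

θ₁ = 360° × 14/29.531 = 170.7°, f₁ = (1 − cos θ₁)/2 = 0.993.
θ₂ = 360° × 6/29.531 = 73.1°, f₂ = (1 − cos θ₂)/2 = 0.355.
Change = f₂ − f₁ = -0.638 → -64 percentage points.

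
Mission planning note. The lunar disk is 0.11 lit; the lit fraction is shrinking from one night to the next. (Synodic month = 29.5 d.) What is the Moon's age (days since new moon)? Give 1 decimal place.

26.3 days

Invert f = (1 − cos θ)/2 to get cos θ = 1 − 2(0.11) = 0.780, hence θ₀ = arccos 0.780 = 38.7°.
Waning ⇒ past full, so θ = 360° − 38.7° = 321.3°.
At 360°/29.5 d per day, 321.3° corresponds to 26.33 days.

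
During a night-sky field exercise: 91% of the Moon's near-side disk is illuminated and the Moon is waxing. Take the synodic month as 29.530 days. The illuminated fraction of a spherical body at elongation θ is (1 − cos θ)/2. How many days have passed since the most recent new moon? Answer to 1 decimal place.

11.9 days

cos θ = 1 − 2f = -0.820, giving a principal value of 145.1°.
Before full moon the principal value applies: θ = 145.1°.
Age = 29.530 × 145.1°/360° ≈ 11.90 days.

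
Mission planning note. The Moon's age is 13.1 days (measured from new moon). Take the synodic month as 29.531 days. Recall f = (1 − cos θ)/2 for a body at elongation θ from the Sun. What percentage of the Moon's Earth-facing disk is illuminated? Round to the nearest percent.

97%

Elongation θ = 360° × 13.1/29.531 ≈ 159.7°.
cos 159.7° = (-0.938), so f = (1 − (-0.938))/2 = 0.969, so 97%.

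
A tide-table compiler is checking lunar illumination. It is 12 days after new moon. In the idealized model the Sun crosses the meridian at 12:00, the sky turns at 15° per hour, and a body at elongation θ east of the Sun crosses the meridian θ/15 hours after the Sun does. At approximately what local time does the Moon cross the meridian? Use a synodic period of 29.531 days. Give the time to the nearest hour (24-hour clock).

Elongation θ = 360° × 12/29.531 ≈ 146.3°.
The Moon trails the Sun by θ/15 = 146.3/15 ≈ 9.75 hours.
12:00 + 9.75 h ≈ 21:45 → 22:00 to the nearest hour.

22:00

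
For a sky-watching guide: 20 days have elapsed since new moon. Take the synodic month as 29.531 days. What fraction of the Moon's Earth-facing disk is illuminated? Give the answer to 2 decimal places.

Elongation θ = 360° × 20/29.531 ≈ 243.8°.
Illuminated fraction = (1 − cos 243.8°)/2 = (1 − (-0.441))/2 ≈ 0.721.

0.72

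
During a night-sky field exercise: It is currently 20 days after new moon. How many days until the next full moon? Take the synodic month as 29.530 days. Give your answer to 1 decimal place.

24.3 days

Full moon occurs at elongation 180°, i.e. at age 29.530 × 180/360 = 14.765 d.
This lunation's full moon (14.765 d) has passed, so add one period: 44.295 − 20 = 24.295 days.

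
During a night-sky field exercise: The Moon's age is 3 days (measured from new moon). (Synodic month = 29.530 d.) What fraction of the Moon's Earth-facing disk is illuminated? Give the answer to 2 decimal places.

0.10

Phase angle: θ = 360°·(3 d)/(29.530 d) = 36.6°.
cos 36.6° = 0.803, so f = (1 − 0.803)/2 = 0.098.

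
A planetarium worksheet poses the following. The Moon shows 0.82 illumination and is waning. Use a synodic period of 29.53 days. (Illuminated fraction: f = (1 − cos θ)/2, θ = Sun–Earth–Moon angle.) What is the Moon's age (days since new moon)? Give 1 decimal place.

18.9 days

cos θ = 1 − 2f = -0.640, giving a principal value of 129.8°.
A waning Moon lies in 180°–360°, so θ = 360° − 129.8° = 230.2°.
At 360°/29.53 d per day, 230.2° corresponds to 18.88 days.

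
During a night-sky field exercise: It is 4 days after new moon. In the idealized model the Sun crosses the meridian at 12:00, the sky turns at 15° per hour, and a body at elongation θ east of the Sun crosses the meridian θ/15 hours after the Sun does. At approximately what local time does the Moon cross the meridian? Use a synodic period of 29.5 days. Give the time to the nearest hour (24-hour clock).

The Moon has covered 4/29.5 of its cycle, so θ ≈ 360° × 4/29.5 = 48.8°.
The Moon trails the Sun by θ/15 = 48.8/15 ≈ 3.25 hours.
12:00 + 3.25 h ≈ 15:15 → 15:00 to the nearest hour.

15:00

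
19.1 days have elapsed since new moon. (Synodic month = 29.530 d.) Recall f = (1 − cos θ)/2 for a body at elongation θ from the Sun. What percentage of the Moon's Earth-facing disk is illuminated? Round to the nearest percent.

80%

Elongation θ = 360° × 19.1/29.530 ≈ 232.8°.
cos 232.8° = (-0.604), so f = (1 − (-0.604))/2 = 0.802, so 80%.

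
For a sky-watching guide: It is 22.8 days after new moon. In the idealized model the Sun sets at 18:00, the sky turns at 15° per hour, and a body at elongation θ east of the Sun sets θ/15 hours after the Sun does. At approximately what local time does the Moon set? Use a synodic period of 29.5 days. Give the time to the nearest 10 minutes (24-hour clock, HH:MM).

Phase angle: θ = 360°·(22.8 d)/(29.5 d) = 278.2°.
At 15° of sky rotation per hour, 278.2° corresponds to a 18.55 h lag.
18:00 + 18.549 h ≈ 12:33 → 12:30 to the nearest ten minutes.

12:30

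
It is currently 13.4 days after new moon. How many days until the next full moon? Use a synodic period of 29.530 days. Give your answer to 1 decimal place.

1.4 days

Full moon is 0.5 of the way through the cycle: age 0.5 × 29.530 = 14.765 d.
So 1.365 days remain (14.765 − 13.4).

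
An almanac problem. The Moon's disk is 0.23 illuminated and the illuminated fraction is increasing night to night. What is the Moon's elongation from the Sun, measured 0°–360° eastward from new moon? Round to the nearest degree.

57°

From f = (1 − cos θ)/2: cos θ = 1 − 2×0.23 = 0.540; arccos → 57.3°.
Before full moon the principal value applies: θ = 57.3°.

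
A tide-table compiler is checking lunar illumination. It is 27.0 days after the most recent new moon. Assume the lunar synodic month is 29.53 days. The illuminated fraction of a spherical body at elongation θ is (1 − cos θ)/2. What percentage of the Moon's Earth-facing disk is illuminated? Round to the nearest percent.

Elongation θ = 360° × 27.0/29.53 ≈ 329.2°.
cos 329.2° = 0.859, so f = (1 − 0.859)/2 = 0.071, so 7%.

7%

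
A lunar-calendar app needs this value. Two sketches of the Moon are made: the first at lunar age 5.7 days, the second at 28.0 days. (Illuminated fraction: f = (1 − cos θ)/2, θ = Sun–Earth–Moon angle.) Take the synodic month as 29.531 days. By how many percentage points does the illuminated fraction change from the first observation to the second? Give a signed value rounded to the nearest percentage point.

-30 percentage points

θ₁ = 360° × 5.7/29.531 = 69.5°, f₁ = (1 − cos θ₁)/2 = 0.325.
θ₂ = 360° × 28.0/29.531 = 341.3°, f₂ = (1 − cos θ₂)/2 = 0.026.
Change = f₂ − f₁ = -0.298 → -30 percentage points.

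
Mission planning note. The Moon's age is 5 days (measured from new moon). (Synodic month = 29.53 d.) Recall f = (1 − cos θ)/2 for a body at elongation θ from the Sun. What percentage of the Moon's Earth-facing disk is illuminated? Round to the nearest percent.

Elongation θ = 360° × 5/29.53 ≈ 61.0°.
Illuminated fraction = (1 − cos 61.0°)/2 = (1 − 0.485)/2 ≈ 0.257, so 26%.

26%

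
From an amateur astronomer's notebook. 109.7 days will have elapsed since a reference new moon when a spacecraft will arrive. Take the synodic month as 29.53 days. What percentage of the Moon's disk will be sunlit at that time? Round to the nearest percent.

109.7 d spans 3 complete synodic months (3 × 29.53 = 88.59 d) plus 21.11 d.
Elongation θ = 360° × 21.11/29.53 ≈ 257.4°.
Illuminated fraction = (1 − cos 257.4°)/2 = (1 − (-0.219))/2 ≈ 0.609, so 61%.

61%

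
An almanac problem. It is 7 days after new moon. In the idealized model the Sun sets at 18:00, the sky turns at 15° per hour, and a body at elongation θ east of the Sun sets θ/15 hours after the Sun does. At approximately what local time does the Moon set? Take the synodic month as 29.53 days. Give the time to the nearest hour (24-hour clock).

Phase angle: θ = 360°·(7 d)/(29.53 d) = 85.3°.
At 15° of sky rotation per hour, 85.3° corresponds to a 5.69 h lag.
18:00 + 5.69 h ≈ 23:41 → 00:00 to the nearest hour.

00:00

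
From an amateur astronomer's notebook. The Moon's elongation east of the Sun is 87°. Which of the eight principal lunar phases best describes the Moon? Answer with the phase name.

87° lies in the first quarter sector of the 8-phase cycle.

first quarter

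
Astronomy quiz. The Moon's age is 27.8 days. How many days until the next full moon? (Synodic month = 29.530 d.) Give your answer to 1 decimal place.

Full moon is 0.5 of the way through the cycle: age 0.5 × 29.530 = 14.765 d.
This lunation's full moon (14.765 d) has passed, so add one period: 44.295 − 27.8 = 16.495 days.

16.5 days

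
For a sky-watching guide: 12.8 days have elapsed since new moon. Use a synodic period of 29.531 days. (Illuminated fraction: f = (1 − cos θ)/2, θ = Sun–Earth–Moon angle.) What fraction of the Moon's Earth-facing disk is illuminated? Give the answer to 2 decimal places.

Phase angle: θ = 360°·(12.8 d)/(29.531 d) = 156.0°.
cos 156.0° = (-0.914), so f = (1 − (-0.914))/2 = 0.957.

0.96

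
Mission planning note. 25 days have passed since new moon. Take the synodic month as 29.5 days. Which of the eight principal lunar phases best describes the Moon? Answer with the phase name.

At 25/29.5 of the cycle, θ ≈ 305° — the waning crescent range.

waning crescent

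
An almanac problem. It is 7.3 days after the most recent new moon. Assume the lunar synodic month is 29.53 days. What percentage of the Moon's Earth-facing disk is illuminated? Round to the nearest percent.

The Moon has covered 7.3/29.53 of its cycle, so θ ≈ 360° × 7.3/29.53 = 89.0°.
Illuminated fraction = (1 − cos 89.0°)/2 = (1 − 0.018)/2 ≈ 0.491, so 49%.

49%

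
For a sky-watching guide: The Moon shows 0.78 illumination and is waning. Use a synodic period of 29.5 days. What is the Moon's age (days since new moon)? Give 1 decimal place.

19.3 days

From f = (1 − cos θ)/2: cos θ = 1 − 2×0.78 = -0.560; arccos → 124.1°.
Since the Moon is past full (waning), take the reflex angle: θ = 360° − 124.1° = 235.9°.
Age = 29.5 × 235.9°/360° ≈ 19.33 days.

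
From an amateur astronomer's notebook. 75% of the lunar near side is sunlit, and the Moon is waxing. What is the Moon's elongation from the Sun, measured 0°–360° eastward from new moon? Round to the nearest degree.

120°

Invert f = (1 − cos θ)/2 to get cos θ = 1 − 2(0.75) = -0.500, hence θ₀ = arccos -0.500 = 120.0°.
Before full moon the principal value applies: θ = 120.0°.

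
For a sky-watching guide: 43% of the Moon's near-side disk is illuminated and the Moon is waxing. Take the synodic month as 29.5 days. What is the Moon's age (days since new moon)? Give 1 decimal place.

Invert f = (1 − cos θ)/2 to get cos θ = 1 − 2(0.43) = 0.140, hence θ₀ = arccos 0.140 = 82.0°.
The Moon is waxing (0°–180°), so θ = 82.0° directly.
At 360°/29.5 d per day, 82.0° corresponds to 6.72 days.

6.7 days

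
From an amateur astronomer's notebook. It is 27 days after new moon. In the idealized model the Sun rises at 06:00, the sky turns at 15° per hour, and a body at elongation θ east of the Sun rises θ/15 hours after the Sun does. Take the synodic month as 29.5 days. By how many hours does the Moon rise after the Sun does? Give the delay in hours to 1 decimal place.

22.0 h

The Moon has covered 27/29.5 of its cycle, so θ ≈ 360° × 27/29.5 = 329.5°.
Delay after the Sun = 329.5° / (15°/h) ≈ 21.97 h.
So the Moon rises 21.97 h after the Sun.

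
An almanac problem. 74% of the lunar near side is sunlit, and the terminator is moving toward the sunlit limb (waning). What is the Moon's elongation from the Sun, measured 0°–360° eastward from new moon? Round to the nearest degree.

241°

Invert f = (1 − cos θ)/2 to get cos θ = 1 − 2(0.74) = -0.480, hence θ₀ = arccos -0.480 = 118.7°.
Since the Moon is past full (waning), take the reflex angle: θ = 360° − 118.7° = 241.3°.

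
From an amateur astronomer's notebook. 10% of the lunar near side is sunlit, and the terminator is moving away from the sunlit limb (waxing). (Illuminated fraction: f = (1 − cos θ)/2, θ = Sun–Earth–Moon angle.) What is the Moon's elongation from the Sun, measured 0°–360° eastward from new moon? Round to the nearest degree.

37°

cos θ = 1 − 2f = 0.800, giving a principal value of 36.9°.
The Moon is waxing (0°–180°), so θ = 36.9° directly.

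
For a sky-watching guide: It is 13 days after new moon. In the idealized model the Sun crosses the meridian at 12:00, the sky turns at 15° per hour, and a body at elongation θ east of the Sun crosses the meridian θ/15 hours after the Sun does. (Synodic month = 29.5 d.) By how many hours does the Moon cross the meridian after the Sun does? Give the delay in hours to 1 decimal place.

Phase angle: θ = 360°·(13 d)/(29.5 d) = 158.6°.
The Moon trails the Sun by θ/15 = 158.6/15 ≈ 10.58 hours.
So the Moon crosses the meridian 10.58 h after the Sun.

10.6 h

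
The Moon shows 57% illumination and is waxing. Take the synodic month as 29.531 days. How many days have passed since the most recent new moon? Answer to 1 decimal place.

8.0 days

From f = (1 − cos θ)/2: cos θ = 1 − 2×0.57 = -0.140; arccos → 98.0°.
Before full moon the principal value applies: θ = 98.0°.
Age = 29.531 × 98.0°/360° ≈ 8.04 days.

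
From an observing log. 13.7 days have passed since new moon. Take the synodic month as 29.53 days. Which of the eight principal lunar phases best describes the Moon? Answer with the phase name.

θ ≈ 360° × 13.7/29.53 = 167°, which falls in the full moon sector.

full moon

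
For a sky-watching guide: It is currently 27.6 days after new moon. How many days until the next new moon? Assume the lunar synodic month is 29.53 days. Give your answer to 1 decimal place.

The next new moon completes the synodic month: 29.53 − 27.6 = 1.930 days.

1.9 days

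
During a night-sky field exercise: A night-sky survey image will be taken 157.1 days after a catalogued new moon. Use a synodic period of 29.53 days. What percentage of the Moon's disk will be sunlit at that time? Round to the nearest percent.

71%

157.1/29.53 = 5.320 lunations, so 5 complete cycles and 9.45 d into the next.
Elongation θ = 360° × 9.45/29.53 ≈ 115.2°.
Illuminated fraction = (1 − cos 115.2°)/2 = (1 − (-0.426))/2 ≈ 0.713, so 71%.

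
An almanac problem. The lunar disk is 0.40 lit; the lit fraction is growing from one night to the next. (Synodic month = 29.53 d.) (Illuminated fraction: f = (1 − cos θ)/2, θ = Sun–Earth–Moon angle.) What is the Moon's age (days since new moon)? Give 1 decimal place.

From f = (1 − cos θ)/2: cos θ = 1 − 2×0.40 = 0.200; arccos → 78.5°.
Waxing ⇒ before full, so θ = 78.5°.
Age = 29.53 × 78.5°/360° ≈ 6.44 days.

6.4 days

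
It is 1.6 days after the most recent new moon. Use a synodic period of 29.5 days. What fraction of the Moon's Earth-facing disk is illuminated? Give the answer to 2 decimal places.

Elongation θ = 360° × 1.6/29.5 ≈ 19.5°.
Illuminated fraction = (1 − cos 19.5°)/2 = (1 − 0.942)/2 ≈ 0.029.

0.03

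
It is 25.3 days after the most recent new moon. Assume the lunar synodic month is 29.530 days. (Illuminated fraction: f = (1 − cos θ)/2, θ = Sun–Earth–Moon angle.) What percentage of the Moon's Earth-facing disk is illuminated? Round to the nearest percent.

19%

The Moon has covered 25.3/29.530 of its cycle, so θ ≈ 360° × 25.3/29.530 = 308.4°.
cos 308.4° = 0.622, so f = (1 − 0.622)/2 = 0.189, so 19%.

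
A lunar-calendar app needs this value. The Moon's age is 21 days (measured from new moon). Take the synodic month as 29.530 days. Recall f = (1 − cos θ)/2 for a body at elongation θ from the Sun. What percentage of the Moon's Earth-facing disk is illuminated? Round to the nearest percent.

Elongation θ = 360° × 21/29.530 ≈ 256.0°.
Illuminated fraction = (1 − cos 256.0°)/2 = (1 − (-0.242))/2 ≈ 0.621, so 62%.

62%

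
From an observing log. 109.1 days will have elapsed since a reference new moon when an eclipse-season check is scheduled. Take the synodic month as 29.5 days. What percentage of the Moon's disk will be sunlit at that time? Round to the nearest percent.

66%

109.1/29.5 = 3.698 lunations, so 3 complete cycles and 20.60 d into the next.
Phase angle: θ = 360°·(20.60 d)/(29.5 d) = 251.4°.
cos 251.4° = (-0.319), so f = (1 − (-0.319))/2 = 0.660, so 66%.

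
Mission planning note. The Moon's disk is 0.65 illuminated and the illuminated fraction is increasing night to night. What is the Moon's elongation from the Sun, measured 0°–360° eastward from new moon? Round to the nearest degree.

107°

cos θ = 1 − 2f = -0.300, giving a principal value of 107.5°.
The Moon is waxing (0°–180°), so θ = 107.5° directly.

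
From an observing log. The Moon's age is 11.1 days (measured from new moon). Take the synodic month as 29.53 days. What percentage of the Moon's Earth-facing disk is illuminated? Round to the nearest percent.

Phase angle: θ = 360°·(11.1 d)/(29.53 d) = 135.3°.
Illuminated fraction = (1 − cos 135.3°)/2 = (1 − (-0.711))/2 ≈ 0.856, so 86%.

86%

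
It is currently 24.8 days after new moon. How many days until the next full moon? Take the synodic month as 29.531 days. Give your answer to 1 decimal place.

Full moon occurs at elongation 180°, i.e. at age 29.531 × 180/360 = 14.765 d.
Already past this cycle's full moon; the next is at 14.765 + 29.531 = 44.296 d, so 44.296 − 24.8 = 19.496 days.

19.5 days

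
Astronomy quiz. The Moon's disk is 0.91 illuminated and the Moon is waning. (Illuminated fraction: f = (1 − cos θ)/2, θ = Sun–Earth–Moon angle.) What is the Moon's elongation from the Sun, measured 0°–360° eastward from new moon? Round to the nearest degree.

215°

From f = (1 − cos θ)/2: cos θ = 1 − 2×0.91 = -0.820; arccos → 145.1°.
Waning ⇒ past full, so θ = 360° − 145.1° = 214.9°.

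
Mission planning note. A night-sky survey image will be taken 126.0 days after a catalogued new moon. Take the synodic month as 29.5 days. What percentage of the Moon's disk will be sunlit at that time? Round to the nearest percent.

57%

126.0 d spans 4 complete synodic months (4 × 29.5 = 118.00 d) plus 8.00 d.
Phase angle: θ = 360°·(8.00 d)/(29.5 d) = 97.6°.
With cos θ = (-0.133), the lit fraction is (1 − (-0.133))/2 ≈ 0.566, so 57%.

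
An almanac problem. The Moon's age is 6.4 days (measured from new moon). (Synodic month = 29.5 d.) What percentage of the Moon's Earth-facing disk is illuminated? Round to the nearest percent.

Elongation θ = 360° × 6.4/29.5 ≈ 78.1°.
With cos θ = 0.206, the lit fraction is (1 − 0.206)/2 ≈ 0.397, so 40%.

40%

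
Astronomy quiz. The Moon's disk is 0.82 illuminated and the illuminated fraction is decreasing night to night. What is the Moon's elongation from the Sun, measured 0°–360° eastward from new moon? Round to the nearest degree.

Invert f = (1 − cos θ)/2 to get cos θ = 1 − 2(0.82) = -0.640, hence θ₀ = arccos -0.640 = 129.8°.
A waning Moon lies in 180°–360°, so θ = 360° − 129.8° = 230.2°.

230°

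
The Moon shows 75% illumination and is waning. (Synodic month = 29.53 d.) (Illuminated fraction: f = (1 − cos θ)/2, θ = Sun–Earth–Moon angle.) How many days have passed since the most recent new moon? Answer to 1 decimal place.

From f = (1 − cos θ)/2: cos θ = 1 − 2×0.75 = -0.500; arccos → 120.0°.
Waning ⇒ past full, so θ = 360° − 120.0° = 240.0°.
At 360°/29.53 d per day, 240.0° corresponds to 19.69 days.

19.7 days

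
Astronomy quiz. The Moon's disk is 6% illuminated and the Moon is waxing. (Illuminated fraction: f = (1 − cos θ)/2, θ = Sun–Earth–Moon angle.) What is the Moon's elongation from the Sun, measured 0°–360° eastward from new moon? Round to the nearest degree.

cos θ = 1 − 2f = 0.880, giving a principal value of 28.4°.
Waxing ⇒ before full, so θ = 28.4°.

28°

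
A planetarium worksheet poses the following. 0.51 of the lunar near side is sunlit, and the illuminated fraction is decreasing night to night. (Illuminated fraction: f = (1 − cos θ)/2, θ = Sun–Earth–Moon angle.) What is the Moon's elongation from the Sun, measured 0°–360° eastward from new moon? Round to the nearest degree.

269°

cos θ = 1 − 2f = -0.020, giving a principal value of 91.1°.
Waning ⇒ past full, so θ = 360° − 91.1° = 268.9°.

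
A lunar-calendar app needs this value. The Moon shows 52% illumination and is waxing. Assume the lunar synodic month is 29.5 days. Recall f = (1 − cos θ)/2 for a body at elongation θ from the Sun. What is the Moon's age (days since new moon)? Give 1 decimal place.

Invert f = (1 − cos θ)/2 to get cos θ = 1 − 2(0.52) = -0.040, hence θ₀ = arccos -0.040 = 92.3°.
The Moon is waxing (0°–180°), so θ = 92.3° directly.
That fraction of the synodic month is 92.3/360 × 29.5 d ≈ 7.56 d.

7.6 days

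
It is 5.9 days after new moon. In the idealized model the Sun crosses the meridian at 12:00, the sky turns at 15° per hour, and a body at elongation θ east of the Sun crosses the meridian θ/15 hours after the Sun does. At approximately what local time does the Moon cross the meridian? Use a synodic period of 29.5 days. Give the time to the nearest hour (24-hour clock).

Elongation θ = 360° × 5.9/29.5 ≈ 72.0°.
The Moon trails the Sun by θ/15 = 72.0/15 ≈ 4.80 hours.
12:00 + 4.80 h ≈ 16:48 → 17:00 to the nearest hour.

17:00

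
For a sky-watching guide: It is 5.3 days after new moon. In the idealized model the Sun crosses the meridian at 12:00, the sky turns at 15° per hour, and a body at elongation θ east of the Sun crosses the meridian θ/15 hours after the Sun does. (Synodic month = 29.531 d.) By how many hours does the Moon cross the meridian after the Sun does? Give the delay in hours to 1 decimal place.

4.3 h

Elongation θ = 360° × 5.3/29.531 ≈ 64.6°.
At 15° of sky rotation per hour, 64.6° corresponds to a 4.31 h lag.
So the Moon crosses the meridian 4.31 h after the Sun.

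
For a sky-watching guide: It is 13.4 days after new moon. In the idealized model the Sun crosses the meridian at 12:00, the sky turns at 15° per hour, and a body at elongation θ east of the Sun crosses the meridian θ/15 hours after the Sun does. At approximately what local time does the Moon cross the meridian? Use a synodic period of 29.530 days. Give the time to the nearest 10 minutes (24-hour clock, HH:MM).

22:50

Phase angle: θ = 360°·(13.4 d)/(29.530 d) = 163.4°.
Delay after the Sun = 163.4° / (15°/h) ≈ 10.89 h.
12:00 + 10.891 h ≈ 22:53 → 22:50 to the nearest ten minutes.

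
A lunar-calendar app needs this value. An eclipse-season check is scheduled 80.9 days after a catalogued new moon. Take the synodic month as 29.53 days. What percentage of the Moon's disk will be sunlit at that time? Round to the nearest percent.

53%

Reduce mod P: 80.9 − 2×29.53 = 21.84 d into the current lunation.
The Moon has covered 21.84/29.53 of its cycle, so θ ≈ 360° × 21.84/29.53 = 266.3°.
cos 266.3° = (-0.065), so f = (1 − (-0.065))/2 = 0.533, so 53%.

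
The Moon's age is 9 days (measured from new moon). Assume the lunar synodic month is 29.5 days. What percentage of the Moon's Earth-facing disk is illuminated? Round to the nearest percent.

Elongation θ = 360° × 9/29.5 ≈ 109.8°.
Illuminated fraction = (1 − cos 109.8°)/2 = (1 − (-0.339))/2 ≈ 0.670, so 67%.

67%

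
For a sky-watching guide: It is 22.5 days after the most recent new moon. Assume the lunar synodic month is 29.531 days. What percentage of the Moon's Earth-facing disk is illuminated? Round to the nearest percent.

Phase angle: θ = 360°·(22.5 d)/(29.531 d) = 274.3°.
Illuminated fraction = (1 − cos 274.3°)/2 = (1 − 0.075)/2 ≈ 0.463, so 46%.

46%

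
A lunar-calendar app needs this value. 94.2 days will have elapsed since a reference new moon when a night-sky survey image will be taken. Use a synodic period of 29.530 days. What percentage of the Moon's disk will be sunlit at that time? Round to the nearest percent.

32%

94.2/29.530 = 3.190 lunations, so 3 complete cycles and 5.61 d into the next.
The Moon has covered 5.61/29.530 of its cycle, so θ ≈ 360° × 5.61/29.530 = 68.4°.
Illuminated fraction = (1 − cos 68.4°)/2 = (1 − 0.368)/2 ≈ 0.316, so 32%.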